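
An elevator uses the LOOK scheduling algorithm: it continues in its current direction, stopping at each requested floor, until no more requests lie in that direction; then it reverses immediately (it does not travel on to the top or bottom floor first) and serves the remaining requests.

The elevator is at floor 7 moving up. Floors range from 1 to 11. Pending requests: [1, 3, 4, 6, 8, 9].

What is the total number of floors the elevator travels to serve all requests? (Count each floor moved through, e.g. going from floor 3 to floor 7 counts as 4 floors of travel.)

Answer: 10

Derivation:
Start at floor 7 moving up, LOOK stop order: [8, 9, 6, 4, 3, 1]
  7 → 8: |8-7| = 1, total = 1
  8 → 9: |9-8| = 1, total = 2
  9 → 6: |6-9| = 3, total = 5
  6 → 4: |4-6| = 2, total = 7
  4 → 3: |3-4| = 1, total = 8
  3 → 1: |1-3| = 2, total = 10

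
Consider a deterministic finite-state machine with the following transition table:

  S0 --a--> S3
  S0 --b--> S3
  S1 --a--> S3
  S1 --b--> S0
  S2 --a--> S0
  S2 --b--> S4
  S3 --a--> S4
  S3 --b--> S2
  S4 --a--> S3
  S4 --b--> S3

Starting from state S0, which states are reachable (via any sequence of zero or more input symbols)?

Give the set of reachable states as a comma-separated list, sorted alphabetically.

Answer: S0, S2, S3, S4

Derivation:
BFS from S0:
  visit S0: S0--a-->S3 (new), S0--b-->S3 (seen)
  visit S3: S3--a-->S4 (new), S3--b-->S2 (new)
  visit S4: S4--a-->S3 (seen), S4--b-->S3 (seen)
  visit S2: S2--a-->S0 (seen), S2--b-->S4 (seen)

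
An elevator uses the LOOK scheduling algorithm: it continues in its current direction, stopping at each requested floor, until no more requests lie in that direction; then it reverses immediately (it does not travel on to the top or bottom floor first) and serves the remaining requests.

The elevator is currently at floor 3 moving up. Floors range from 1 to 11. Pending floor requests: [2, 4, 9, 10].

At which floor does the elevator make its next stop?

Current floor: 3, direction: up
Requests above: [4, 9, 10]
Requests below: [2]
Moving up and requests lie above → nearest above is min([4, 9, 10]) = 4

Answer: 4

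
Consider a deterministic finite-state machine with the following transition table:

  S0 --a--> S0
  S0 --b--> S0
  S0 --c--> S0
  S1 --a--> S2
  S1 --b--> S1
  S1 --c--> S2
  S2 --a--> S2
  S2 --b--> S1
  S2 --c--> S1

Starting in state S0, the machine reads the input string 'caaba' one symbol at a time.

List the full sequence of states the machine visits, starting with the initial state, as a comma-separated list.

Answer: S0, S0, S0, S0, S0, S0

Derivation:
Start: S0
  read 'c': S0 --c--> S0
  read 'a': S0 --a--> S0
  read 'a': S0 --a--> S0
  read 'b': S0 --b--> S0
  read 'a': S0 --a--> S0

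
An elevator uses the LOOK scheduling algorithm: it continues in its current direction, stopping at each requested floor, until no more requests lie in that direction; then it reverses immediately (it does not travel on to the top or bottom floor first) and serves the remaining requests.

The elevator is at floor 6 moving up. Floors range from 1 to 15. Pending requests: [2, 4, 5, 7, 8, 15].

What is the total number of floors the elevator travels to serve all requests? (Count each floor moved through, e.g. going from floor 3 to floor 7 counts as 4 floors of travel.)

Start at floor 6 moving up, LOOK stop order: [7, 8, 15, 5, 4, 2]
  6 → 7: |7-6| = 1, total = 1
  7 → 8: |8-7| = 1, total = 2
  8 → 15: |15-8| = 7, total = 9
  15 → 5: |5-15| = 10, total = 19
  5 → 4: |4-5| = 1, total = 20
  4 → 2: |2-4| = 2, total = 22

Answer: 22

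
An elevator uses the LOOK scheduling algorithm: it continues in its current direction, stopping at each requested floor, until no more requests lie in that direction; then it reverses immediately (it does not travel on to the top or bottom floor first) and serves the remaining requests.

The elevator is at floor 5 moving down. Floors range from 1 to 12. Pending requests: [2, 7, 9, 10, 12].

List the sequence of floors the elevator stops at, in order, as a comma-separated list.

Answer: 2, 7, 9, 10, 12

Derivation:
Current: 5, moving DOWN
Serve below first (descending): [2]
Then reverse, serve above (ascending): [7, 9, 10, 12]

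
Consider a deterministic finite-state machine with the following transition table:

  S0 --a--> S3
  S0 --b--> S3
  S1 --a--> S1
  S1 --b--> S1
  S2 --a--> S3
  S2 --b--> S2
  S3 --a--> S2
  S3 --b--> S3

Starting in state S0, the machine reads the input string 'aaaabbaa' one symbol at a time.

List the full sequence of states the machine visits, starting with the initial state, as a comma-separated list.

Start: S0
  read 'a': S0 --a--> S3
  read 'a': S3 --a--> S2
  read 'a': S2 --a--> S3
  read 'a': S3 --a--> S2
  read 'b': S2 --b--> S2
  read 'b': S2 --b--> S2
  read 'a': S2 --a--> S3
  read 'a': S3 --a--> S2

Answer: S0, S3, S2, S3, S2, S2, S2, S3, S2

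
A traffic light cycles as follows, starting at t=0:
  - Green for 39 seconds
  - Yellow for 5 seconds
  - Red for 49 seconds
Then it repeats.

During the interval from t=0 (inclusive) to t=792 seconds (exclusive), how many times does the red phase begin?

Answer: 9

Derivation:
Cycle = 39+5+49 = 93s
red phase starts at t = k*93 + 44 for k=0,1,2,...
Need k*93+44 < 792 → k < 8.043
k ∈ {0, ..., 8} → 9 starts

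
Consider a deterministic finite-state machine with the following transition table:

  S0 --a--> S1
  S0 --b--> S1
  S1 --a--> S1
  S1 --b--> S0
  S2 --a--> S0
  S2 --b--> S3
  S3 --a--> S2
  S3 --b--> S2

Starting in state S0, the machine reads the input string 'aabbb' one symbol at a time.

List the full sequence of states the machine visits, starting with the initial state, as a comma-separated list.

Start: S0
  read 'a': S0 --a--> S1
  read 'a': S1 --a--> S1
  read 'b': S1 --b--> S0
  read 'b': S0 --b--> S1
  read 'b': S1 --b--> S0

Answer: S0, S1, S1, S0, S1, S0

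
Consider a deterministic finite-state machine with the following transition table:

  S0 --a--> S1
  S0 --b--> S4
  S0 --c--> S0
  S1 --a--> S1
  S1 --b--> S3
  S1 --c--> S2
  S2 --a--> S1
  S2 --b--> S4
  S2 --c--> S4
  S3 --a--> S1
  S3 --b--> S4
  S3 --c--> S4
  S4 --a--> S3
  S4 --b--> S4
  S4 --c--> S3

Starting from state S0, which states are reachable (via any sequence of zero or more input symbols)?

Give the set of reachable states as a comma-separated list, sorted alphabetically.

Answer: S0, S1, S2, S3, S4

Derivation:
BFS from S0:
  visit S0: S0--a-->S1 (new), S0--b-->S4 (new), S0--c-->S0 (seen)
  visit S1: S1--a-->S1 (seen), S1--b-->S3 (new), S1--c-->S2 (new)
  visit S4: S4--a-->S3 (seen), S4--b-->S4 (seen), S4--c-->S3 (seen)
  visit S3: S3--a-->S1 (seen), S3--b-->S4 (seen), S3--c-->S4 (seen)
  visit S2: S2--a-->S1 (seen), S2--b-->S4 (seen), S2--c-->S4 (seen)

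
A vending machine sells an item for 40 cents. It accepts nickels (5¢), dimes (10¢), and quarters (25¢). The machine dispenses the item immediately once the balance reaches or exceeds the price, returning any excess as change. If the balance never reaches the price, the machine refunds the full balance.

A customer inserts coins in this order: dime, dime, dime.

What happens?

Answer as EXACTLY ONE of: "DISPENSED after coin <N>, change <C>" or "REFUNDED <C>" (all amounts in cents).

Price: 40¢
Coin 1 (dime, 10¢): balance = 10¢
Coin 2 (dime, 10¢): balance = 20¢
Coin 3 (dime, 10¢): balance = 30¢
All coins inserted, balance 30¢ < price 40¢ → REFUND 30¢

Answer: REFUNDED 30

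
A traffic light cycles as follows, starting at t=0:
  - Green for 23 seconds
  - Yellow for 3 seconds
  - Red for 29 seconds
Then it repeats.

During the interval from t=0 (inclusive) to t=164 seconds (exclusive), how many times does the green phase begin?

Answer: 3

Derivation:
Cycle = 23+3+29 = 55s
green phase starts at t = k*55 + 0 for k=0,1,2,...
Need k*55+0 < 164 → k < 2.982
k ∈ {0, ..., 2} → 3 starts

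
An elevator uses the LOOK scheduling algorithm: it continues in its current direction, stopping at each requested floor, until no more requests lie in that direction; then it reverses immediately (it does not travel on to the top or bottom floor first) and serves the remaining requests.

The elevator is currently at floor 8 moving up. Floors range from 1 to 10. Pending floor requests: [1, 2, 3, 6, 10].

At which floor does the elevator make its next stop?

Answer: 10

Derivation:
Current floor: 8, direction: up
Requests above: [10]
Requests below: [1, 2, 3, 6]
Moving up and requests lie above → nearest above is min([10]) = 10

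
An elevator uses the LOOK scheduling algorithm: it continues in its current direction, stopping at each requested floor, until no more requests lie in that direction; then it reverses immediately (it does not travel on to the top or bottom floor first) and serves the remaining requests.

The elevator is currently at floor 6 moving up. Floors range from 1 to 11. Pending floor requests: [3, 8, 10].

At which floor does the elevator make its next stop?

Answer: 8

Derivation:
Current floor: 6, direction: up
Requests above: [8, 10]
Requests below: [3]
Moving up and requests lie above → nearest above is min([8, 10]) = 8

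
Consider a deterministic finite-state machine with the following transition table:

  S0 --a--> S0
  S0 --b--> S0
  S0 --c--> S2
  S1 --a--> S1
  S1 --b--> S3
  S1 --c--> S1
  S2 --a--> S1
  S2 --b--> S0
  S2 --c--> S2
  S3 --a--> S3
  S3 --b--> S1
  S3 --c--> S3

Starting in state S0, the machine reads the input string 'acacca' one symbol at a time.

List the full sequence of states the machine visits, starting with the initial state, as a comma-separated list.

Start: S0
  read 'a': S0 --a--> S0
  read 'c': S0 --c--> S2
  read 'a': S2 --a--> S1
  read 'c': S1 --c--> S1
  read 'c': S1 --c--> S1
  read 'a': S1 --a--> S1

Answer: S0, S0, S2, S1, S1, S1, S1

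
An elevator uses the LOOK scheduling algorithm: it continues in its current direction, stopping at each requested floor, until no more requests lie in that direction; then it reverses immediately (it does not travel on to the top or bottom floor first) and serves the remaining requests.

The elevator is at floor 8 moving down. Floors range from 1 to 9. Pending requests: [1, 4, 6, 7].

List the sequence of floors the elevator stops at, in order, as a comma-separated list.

Current: 8, moving DOWN
Serve below first (descending): [7, 6, 4, 1]
Then reverse, serve above (ascending): []

Answer: 7, 6, 4, 1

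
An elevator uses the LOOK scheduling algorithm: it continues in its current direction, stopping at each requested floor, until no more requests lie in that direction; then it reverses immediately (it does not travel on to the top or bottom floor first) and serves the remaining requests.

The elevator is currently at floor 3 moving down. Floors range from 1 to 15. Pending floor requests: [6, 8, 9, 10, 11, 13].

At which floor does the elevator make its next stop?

Answer: 6

Derivation:
Current floor: 3, direction: down
Requests above: [6, 8, 9, 10, 11, 13]
Requests below: []
Moving down but no requests below → reverse; nearest above is min([6, 8, 9, 10, 11, 13]) = 6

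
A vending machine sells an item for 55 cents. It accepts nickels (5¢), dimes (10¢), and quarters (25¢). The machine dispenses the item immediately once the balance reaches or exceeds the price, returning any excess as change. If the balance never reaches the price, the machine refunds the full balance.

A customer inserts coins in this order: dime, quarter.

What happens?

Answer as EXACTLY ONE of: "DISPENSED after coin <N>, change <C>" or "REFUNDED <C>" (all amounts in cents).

Price: 55¢
Coin 1 (dime, 10¢): balance = 10¢
Coin 2 (quarter, 25¢): balance = 35¢
All coins inserted, balance 35¢ < price 55¢ → REFUND 35¢

Answer: REFUNDED 35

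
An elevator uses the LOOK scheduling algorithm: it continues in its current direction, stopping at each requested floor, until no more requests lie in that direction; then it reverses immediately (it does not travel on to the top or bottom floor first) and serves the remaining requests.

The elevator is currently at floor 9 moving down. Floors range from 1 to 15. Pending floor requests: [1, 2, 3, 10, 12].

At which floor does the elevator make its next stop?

Answer: 3

Derivation:
Current floor: 9, direction: down
Requests above: [10, 12]
Requests below: [1, 2, 3]
Moving down and requests lie below → nearest below is max([1, 2, 3]) = 3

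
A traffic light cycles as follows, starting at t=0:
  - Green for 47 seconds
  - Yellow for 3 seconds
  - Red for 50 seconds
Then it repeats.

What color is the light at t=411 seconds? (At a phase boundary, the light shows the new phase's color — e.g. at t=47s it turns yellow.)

Cycle length = 47 + 3 + 50 = 100s
t = 411, phase_t = 411 mod 100 = 11
11 < 47 (green end) → GREEN

Answer: green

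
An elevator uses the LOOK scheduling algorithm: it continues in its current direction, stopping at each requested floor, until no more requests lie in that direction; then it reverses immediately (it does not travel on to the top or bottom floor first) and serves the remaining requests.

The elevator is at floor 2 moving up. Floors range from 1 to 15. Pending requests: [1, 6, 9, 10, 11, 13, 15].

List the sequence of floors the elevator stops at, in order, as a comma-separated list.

Answer: 6, 9, 10, 11, 13, 15, 1

Derivation:
Current: 2, moving UP
Serve above first (ascending): [6, 9, 10, 11, 13, 15]
Then reverse, serve below (descending): [1]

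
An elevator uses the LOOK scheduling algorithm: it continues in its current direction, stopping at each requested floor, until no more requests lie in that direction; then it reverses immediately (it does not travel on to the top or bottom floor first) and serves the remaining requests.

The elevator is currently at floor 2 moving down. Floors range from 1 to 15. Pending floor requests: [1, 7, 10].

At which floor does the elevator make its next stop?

Answer: 1

Derivation:
Current floor: 2, direction: down
Requests above: [7, 10]
Requests below: [1]
Moving down and requests lie below → nearest below is max([1]) = 1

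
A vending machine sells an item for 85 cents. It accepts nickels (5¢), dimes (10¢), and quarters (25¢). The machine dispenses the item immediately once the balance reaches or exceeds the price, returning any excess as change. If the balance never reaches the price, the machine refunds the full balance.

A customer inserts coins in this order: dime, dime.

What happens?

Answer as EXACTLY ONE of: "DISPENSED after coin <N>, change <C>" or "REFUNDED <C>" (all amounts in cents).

Price: 85¢
Coin 1 (dime, 10¢): balance = 10¢
Coin 2 (dime, 10¢): balance = 20¢
All coins inserted, balance 20¢ < price 85¢ → REFUND 20¢

Answer: REFUNDED 20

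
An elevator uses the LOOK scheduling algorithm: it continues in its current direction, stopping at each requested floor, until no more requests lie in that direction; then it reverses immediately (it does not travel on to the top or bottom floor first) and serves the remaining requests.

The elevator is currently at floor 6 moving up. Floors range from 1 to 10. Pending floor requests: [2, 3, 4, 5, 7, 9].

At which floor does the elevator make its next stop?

Answer: 7

Derivation:
Current floor: 6, direction: up
Requests above: [7, 9]
Requests below: [2, 3, 4, 5]
Moving up and requests lie above → nearest above is min([7, 9]) = 7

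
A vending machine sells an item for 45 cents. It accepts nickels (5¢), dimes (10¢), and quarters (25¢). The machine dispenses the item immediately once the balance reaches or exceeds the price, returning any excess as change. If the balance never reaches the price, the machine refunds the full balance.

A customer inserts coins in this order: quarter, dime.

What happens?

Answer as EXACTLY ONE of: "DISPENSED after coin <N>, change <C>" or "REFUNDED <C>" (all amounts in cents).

Price: 45¢
Coin 1 (quarter, 25¢): balance = 25¢
Coin 2 (dime, 10¢): balance = 35¢
All coins inserted, balance 35¢ < price 45¢ → REFUND 35¢

Answer: REFUNDED 35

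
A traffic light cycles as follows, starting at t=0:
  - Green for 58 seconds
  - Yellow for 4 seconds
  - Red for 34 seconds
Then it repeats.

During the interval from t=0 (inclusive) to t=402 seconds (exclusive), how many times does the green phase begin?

Answer: 5

Derivation:
Cycle = 58+4+34 = 96s
green phase starts at t = k*96 + 0 for k=0,1,2,...
Need k*96+0 < 402 → k < 4.188
k ∈ {0, ..., 4} → 5 starts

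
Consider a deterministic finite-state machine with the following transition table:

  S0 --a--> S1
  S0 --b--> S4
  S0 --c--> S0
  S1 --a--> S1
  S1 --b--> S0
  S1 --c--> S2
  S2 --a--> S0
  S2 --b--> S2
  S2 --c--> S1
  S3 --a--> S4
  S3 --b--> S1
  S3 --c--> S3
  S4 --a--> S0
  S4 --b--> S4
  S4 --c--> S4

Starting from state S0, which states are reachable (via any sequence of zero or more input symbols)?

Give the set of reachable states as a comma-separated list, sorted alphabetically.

Answer: S0, S1, S2, S4

Derivation:
BFS from S0:
  visit S0: S0--a-->S1 (new), S0--b-->S4 (new), S0--c-->S0 (seen)
  visit S1: S1--a-->S1 (seen), S1--b-->S0 (seen), S1--c-->S2 (new)
  visit S4: S4--a-->S0 (seen), S4--b-->S4 (seen), S4--c-->S4 (seen)
  visit S2: S2--a-->S0 (seen), S2--b-->S2 (seen), S2--c-->S1 (seen)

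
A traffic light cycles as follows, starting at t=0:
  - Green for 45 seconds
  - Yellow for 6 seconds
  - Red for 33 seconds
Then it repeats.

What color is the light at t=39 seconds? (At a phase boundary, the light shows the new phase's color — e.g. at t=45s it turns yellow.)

Cycle length = 45 + 6 + 33 = 84s
t = 39, phase_t = 39 mod 84 = 39
39 < 45 (green end) → GREEN

Answer: green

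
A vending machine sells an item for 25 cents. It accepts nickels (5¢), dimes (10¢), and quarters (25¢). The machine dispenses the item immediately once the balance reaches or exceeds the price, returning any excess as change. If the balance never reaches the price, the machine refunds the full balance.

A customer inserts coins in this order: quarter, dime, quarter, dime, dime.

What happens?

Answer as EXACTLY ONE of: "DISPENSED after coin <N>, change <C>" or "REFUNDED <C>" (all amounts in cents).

Answer: DISPENSED after coin 1, change 0

Derivation:
Price: 25¢
Coin 1 (quarter, 25¢): balance = 25¢
  → balance >= price → DISPENSE, change = 25 - 25 = 0¢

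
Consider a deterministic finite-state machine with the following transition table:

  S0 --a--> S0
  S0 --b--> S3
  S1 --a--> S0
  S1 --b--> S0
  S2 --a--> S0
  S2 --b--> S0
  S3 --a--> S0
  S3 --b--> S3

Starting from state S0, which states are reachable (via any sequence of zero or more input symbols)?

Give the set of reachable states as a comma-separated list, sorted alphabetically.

BFS from S0:
  visit S0: S0--a-->S0 (seen), S0--b-->S3 (new)
  visit S3: S3--a-->S0 (seen), S3--b-->S3 (seen)

Answer: S0, S3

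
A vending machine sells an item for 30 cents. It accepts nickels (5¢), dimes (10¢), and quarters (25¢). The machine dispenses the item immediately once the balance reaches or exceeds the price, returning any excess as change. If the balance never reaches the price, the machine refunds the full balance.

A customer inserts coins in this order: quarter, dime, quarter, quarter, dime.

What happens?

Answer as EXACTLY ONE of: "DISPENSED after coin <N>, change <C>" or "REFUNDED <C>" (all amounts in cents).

Answer: DISPENSED after coin 2, change 5

Derivation:
Price: 30¢
Coin 1 (quarter, 25¢): balance = 25¢
Coin 2 (dime, 10¢): balance = 35¢
  → balance >= price → DISPENSE, change = 35 - 30 = 5¢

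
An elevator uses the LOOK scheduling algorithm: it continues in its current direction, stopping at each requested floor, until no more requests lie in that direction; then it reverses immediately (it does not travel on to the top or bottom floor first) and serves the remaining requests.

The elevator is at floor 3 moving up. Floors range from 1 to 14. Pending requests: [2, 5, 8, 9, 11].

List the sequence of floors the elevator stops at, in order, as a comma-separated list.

Answer: 5, 8, 9, 11, 2

Derivation:
Current: 3, moving UP
Serve above first (ascending): [5, 8, 9, 11]
Then reverse, serve below (descending): [2]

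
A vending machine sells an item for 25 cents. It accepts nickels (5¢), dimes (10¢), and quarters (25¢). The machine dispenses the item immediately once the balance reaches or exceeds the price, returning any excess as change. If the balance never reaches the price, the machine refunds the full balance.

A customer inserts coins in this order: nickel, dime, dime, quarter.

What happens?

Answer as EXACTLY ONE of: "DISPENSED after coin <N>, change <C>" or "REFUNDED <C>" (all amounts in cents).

Price: 25¢
Coin 1 (nickel, 5¢): balance = 5¢
Coin 2 (dime, 10¢): balance = 15¢
Coin 3 (dime, 10¢): balance = 25¢
  → balance >= price → DISPENSE, change = 25 - 25 = 0¢

Answer: DISPENSED after coin 3, change 0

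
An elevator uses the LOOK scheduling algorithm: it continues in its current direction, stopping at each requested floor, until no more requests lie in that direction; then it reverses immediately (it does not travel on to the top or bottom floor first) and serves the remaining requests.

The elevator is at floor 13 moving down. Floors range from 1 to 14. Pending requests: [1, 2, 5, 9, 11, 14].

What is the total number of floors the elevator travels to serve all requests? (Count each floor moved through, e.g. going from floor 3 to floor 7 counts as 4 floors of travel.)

Start at floor 13 moving down, LOOK stop order: [11, 9, 5, 2, 1, 14]
  13 → 11: |11-13| = 2, total = 2
  11 → 9: |9-11| = 2, total = 4
  9 → 5: |5-9| = 4, total = 8
  5 → 2: |2-5| = 3, total = 11
  2 → 1: |1-2| = 1, total = 12
  1 → 14: |14-1| = 13, total = 25

Answer: 25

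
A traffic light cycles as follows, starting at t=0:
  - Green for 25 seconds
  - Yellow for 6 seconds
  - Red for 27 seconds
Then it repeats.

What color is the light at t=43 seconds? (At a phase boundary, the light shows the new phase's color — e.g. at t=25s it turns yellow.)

Answer: red

Derivation:
Cycle length = 25 + 6 + 27 = 58s
t = 43, phase_t = 43 mod 58 = 43
43 >= 31 → RED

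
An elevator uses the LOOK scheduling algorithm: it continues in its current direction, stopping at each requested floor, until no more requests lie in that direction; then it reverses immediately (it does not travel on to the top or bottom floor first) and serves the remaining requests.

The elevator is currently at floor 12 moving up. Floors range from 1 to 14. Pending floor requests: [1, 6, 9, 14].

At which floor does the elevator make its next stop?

Answer: 14

Derivation:
Current floor: 12, direction: up
Requests above: [14]
Requests below: [1, 6, 9]
Moving up and requests lie above → nearest above is min([14]) = 14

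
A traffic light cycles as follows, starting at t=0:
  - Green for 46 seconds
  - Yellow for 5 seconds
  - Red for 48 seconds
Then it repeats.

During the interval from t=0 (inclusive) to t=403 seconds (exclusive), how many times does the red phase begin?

Answer: 4

Derivation:
Cycle = 46+5+48 = 99s
red phase starts at t = k*99 + 51 for k=0,1,2,...
Need k*99+51 < 403 → k < 3.556
k ∈ {0, ..., 3} → 4 starts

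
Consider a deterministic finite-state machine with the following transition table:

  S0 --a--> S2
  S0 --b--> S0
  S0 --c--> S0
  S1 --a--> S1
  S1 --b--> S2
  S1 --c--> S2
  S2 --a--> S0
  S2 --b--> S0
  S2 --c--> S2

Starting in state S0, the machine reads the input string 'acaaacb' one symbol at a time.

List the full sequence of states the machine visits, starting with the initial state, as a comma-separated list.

Start: S0
  read 'a': S0 --a--> S2
  read 'c': S2 --c--> S2
  read 'a': S2 --a--> S0
  read 'a': S0 --a--> S2
  read 'a': S2 --a--> S0
  read 'c': S0 --c--> S0
  read 'b': S0 --b--> S0

Answer: S0, S2, S2, S0, S2, S0, S0, S0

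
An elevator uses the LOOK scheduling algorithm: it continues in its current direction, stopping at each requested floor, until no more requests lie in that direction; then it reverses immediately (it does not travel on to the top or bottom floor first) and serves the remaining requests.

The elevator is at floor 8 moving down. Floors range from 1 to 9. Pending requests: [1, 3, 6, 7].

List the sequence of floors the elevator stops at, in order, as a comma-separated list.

Current: 8, moving DOWN
Serve below first (descending): [7, 6, 3, 1]
Then reverse, serve above (ascending): []

Answer: 7, 6, 3, 1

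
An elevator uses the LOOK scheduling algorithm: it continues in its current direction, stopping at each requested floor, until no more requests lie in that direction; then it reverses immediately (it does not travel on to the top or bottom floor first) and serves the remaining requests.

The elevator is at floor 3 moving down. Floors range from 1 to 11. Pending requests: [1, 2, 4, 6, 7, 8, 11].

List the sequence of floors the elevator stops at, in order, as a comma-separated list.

Current: 3, moving DOWN
Serve below first (descending): [2, 1]
Then reverse, serve above (ascending): [4, 6, 7, 8, 11]

Answer: 2, 1, 4, 6, 7, 8, 11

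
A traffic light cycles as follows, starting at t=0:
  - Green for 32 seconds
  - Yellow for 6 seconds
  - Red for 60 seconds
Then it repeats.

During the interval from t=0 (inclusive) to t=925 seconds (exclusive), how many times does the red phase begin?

Answer: 10

Derivation:
Cycle = 32+6+60 = 98s
red phase starts at t = k*98 + 38 for k=0,1,2,...
Need k*98+38 < 925 → k < 9.051
k ∈ {0, ..., 9} → 10 starts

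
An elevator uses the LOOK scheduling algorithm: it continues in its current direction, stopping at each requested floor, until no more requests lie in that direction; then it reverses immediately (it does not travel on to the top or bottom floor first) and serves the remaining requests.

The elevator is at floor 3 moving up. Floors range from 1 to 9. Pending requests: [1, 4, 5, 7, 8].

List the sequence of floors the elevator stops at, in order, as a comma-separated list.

Current: 3, moving UP
Serve above first (ascending): [4, 5, 7, 8]
Then reverse, serve below (descending): [1]

Answer: 4, 5, 7, 8, 1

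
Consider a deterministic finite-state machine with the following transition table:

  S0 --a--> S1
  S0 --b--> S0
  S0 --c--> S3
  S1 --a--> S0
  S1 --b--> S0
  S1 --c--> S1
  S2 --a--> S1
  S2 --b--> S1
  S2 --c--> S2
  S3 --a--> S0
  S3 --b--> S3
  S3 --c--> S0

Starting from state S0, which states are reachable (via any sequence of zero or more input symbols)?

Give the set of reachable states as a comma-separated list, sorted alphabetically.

BFS from S0:
  visit S0: S0--a-->S1 (new), S0--b-->S0 (seen), S0--c-->S3 (new)
  visit S1: S1--a-->S0 (seen), S1--b-->S0 (seen), S1--c-->S1 (seen)
  visit S3: S3--a-->S0 (seen), S3--b-->S3 (seen), S3--c-->S0 (seen)

Answer: S0, S1, S3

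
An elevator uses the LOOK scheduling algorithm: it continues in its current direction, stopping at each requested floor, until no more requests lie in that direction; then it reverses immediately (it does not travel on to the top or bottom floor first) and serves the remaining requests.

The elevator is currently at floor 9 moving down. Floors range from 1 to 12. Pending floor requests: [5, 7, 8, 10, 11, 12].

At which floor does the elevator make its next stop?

Current floor: 9, direction: down
Requests above: [10, 11, 12]
Requests below: [5, 7, 8]
Moving down and requests lie below → nearest below is max([5, 7, 8]) = 8

Answer: 8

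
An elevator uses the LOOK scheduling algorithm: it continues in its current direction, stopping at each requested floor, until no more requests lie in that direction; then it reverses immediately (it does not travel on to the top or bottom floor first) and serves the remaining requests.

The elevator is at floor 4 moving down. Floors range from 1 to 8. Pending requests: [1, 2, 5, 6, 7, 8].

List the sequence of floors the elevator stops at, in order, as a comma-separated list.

Answer: 2, 1, 5, 6, 7, 8

Derivation:
Current: 4, moving DOWN
Serve below first (descending): [2, 1]
Then reverse, serve above (ascending): [5, 6, 7, 8]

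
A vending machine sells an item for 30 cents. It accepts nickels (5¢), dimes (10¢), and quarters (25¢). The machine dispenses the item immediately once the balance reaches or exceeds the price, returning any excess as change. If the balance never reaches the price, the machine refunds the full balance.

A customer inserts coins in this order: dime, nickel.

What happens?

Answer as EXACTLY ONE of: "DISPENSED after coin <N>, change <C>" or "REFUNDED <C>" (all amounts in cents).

Answer: REFUNDED 15

Derivation:
Price: 30¢
Coin 1 (dime, 10¢): balance = 10¢
Coin 2 (nickel, 5¢): balance = 15¢
All coins inserted, balance 15¢ < price 30¢ → REFUND 15¢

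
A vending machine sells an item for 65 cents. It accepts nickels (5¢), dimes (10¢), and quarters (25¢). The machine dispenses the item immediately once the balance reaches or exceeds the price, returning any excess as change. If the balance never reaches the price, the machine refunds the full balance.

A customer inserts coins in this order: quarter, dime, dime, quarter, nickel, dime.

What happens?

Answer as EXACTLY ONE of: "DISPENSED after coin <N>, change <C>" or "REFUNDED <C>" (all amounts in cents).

Price: 65¢
Coin 1 (quarter, 25¢): balance = 25¢
Coin 2 (dime, 10¢): balance = 35¢
Coin 3 (dime, 10¢): balance = 45¢
Coin 4 (quarter, 25¢): balance = 70¢
  → balance >= price → DISPENSE, change = 70 - 65 = 5¢

Answer: DISPENSED after coin 4, change 5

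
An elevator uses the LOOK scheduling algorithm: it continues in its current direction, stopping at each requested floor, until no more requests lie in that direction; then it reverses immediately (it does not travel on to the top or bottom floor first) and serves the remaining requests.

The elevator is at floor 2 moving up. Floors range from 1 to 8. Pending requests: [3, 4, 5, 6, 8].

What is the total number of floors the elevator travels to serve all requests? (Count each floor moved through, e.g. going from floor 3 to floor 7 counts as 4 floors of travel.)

Start at floor 2 moving up, LOOK stop order: [3, 4, 5, 6, 8]
  2 → 3: |3-2| = 1, total = 1
  3 → 4: |4-3| = 1, total = 2
  4 → 5: |5-4| = 1, total = 3
  5 → 6: |6-5| = 1, total = 4
  6 → 8: |8-6| = 2, total = 6

Answer: 6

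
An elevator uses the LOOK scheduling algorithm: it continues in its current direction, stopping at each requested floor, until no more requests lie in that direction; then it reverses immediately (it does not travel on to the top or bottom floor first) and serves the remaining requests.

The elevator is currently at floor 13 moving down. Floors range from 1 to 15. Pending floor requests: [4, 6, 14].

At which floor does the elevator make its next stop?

Answer: 6

Derivation:
Current floor: 13, direction: down
Requests above: [14]
Requests below: [4, 6]
Moving down and requests lie below → nearest below is max([4, 6]) = 6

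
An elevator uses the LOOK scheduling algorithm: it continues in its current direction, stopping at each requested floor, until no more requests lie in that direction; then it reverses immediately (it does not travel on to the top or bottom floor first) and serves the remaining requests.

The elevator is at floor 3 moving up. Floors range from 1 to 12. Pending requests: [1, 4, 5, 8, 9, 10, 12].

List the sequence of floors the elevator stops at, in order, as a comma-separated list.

Current: 3, moving UP
Serve above first (ascending): [4, 5, 8, 9, 10, 12]
Then reverse, serve below (descending): [1]

Answer: 4, 5, 8, 9, 10, 12, 1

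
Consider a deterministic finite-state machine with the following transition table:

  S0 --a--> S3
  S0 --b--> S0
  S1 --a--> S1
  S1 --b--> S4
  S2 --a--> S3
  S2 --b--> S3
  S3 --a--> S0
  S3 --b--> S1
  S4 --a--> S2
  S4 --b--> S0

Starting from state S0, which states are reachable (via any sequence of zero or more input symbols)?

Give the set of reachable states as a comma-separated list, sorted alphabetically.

Answer: S0, S1, S2, S3, S4

Derivation:
BFS from S0:
  visit S0: S0--a-->S3 (new), S0--b-->S0 (seen)
  visit S3: S3--a-->S0 (seen), S3--b-->S1 (new)
  visit S1: S1--a-->S1 (seen), S1--b-->S4 (new)
  visit S4: S4--a-->S2 (new), S4--b-->S0 (seen)
  visit S2: S2--a-->S3 (seen), S2--b-->S3 (seen)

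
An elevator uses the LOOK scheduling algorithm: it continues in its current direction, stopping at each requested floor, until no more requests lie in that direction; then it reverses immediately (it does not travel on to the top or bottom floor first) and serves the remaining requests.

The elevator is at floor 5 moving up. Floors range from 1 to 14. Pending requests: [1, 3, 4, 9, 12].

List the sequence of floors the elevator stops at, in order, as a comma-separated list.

Answer: 9, 12, 4, 3, 1

Derivation:
Current: 5, moving UP
Serve above first (ascending): [9, 12]
Then reverse, serve below (descending): [4, 3, 1]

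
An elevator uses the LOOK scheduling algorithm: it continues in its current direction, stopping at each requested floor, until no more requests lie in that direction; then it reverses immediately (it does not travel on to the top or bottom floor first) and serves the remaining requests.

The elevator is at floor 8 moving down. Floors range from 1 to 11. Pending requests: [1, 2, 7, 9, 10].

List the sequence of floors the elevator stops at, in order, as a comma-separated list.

Answer: 7, 2, 1, 9, 10

Derivation:
Current: 8, moving DOWN
Serve below first (descending): [7, 2, 1]
Then reverse, serve above (ascending): [9, 10]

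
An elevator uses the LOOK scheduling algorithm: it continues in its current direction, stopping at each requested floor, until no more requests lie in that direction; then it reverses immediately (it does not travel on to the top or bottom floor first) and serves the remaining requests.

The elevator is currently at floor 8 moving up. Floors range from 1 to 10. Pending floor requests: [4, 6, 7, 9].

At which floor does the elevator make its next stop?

Current floor: 8, direction: up
Requests above: [9]
Requests below: [4, 6, 7]
Moving up and requests lie above → nearest above is min([9]) = 9

Answer: 9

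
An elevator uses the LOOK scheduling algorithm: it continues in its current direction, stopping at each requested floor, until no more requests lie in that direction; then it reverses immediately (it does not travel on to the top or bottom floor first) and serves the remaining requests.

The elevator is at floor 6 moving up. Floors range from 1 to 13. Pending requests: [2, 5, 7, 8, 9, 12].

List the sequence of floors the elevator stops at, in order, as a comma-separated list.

Current: 6, moving UP
Serve above first (ascending): [7, 8, 9, 12]
Then reverse, serve below (descending): [5, 2]

Answer: 7, 8, 9, 12, 5, 2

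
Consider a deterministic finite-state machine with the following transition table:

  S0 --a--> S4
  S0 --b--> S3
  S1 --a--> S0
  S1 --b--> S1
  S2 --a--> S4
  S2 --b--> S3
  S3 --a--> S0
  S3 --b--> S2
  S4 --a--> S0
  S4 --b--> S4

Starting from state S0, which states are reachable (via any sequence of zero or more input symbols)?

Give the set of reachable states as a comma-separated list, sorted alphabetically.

Answer: S0, S2, S3, S4

Derivation:
BFS from S0:
  visit S0: S0--a-->S4 (new), S0--b-->S3 (new)
  visit S4: S4--a-->S0 (seen), S4--b-->S4 (seen)
  visit S3: S3--a-->S0 (seen), S3--b-->S2 (new)
  visit S2: S2--a-->S4 (seen), S2--b-->S3 (seen)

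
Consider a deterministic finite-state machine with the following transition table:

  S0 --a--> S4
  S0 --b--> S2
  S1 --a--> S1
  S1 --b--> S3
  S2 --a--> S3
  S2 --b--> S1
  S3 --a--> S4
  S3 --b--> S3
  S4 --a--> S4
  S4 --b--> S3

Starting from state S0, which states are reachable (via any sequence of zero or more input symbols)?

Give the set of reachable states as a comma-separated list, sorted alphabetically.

Answer: S0, S1, S2, S3, S4

Derivation:
BFS from S0:
  visit S0: S0--a-->S4 (new), S0--b-->S2 (new)
  visit S4: S4--a-->S4 (seen), S4--b-->S3 (new)
  visit S2: S2--a-->S3 (seen), S2--b-->S1 (new)
  visit S3: S3--a-->S4 (seen), S3--b-->S3 (seen)
  visit S1: S1--a-->S1 (seen), S1--b-->S3 (seen)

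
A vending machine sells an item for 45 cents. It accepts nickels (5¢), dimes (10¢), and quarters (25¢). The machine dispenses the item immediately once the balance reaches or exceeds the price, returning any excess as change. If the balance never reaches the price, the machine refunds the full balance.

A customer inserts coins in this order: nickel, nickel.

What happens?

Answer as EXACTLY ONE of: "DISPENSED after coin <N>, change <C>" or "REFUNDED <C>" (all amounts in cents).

Price: 45¢
Coin 1 (nickel, 5¢): balance = 5¢
Coin 2 (nickel, 5¢): balance = 10¢
All coins inserted, balance 10¢ < price 45¢ → REFUND 10¢

Answer: REFUNDED 10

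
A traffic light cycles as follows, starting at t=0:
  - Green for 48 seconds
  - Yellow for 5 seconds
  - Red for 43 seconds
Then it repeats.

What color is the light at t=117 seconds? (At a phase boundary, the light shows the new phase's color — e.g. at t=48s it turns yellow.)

Cycle length = 48 + 5 + 43 = 96s
t = 117, phase_t = 117 mod 96 = 21
21 < 48 (green end) → GREEN

Answer: green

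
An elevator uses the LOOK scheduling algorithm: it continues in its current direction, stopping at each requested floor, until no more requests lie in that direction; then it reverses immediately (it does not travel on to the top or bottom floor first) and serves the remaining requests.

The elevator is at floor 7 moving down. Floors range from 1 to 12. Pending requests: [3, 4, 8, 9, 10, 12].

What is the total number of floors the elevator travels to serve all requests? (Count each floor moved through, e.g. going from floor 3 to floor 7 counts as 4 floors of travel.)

Answer: 13

Derivation:
Start at floor 7 moving down, LOOK stop order: [4, 3, 8, 9, 10, 12]
  7 → 4: |4-7| = 3, total = 3
  4 → 3: |3-4| = 1, total = 4
  3 → 8: |8-3| = 5, total = 9
  8 → 9: |9-8| = 1, total = 10
  9 → 10: |10-9| = 1, total = 11
  10 → 12: |12-10| = 2, total = 13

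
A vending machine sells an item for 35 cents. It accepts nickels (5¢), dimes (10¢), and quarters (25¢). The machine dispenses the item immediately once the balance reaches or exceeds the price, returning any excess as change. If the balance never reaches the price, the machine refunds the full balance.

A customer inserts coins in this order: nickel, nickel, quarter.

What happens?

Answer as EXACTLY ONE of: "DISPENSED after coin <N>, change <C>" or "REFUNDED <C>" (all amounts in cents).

Price: 35¢
Coin 1 (nickel, 5¢): balance = 5¢
Coin 2 (nickel, 5¢): balance = 10¢
Coin 3 (quarter, 25¢): balance = 35¢
  → balance >= price → DISPENSE, change = 35 - 35 = 0¢

Answer: DISPENSED after coin 3, change 0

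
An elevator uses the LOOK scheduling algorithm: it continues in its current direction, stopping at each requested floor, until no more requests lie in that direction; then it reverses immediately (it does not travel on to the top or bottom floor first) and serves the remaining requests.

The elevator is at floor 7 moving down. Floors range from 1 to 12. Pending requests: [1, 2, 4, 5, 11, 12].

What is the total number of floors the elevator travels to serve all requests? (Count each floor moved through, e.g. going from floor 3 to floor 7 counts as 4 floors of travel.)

Answer: 17

Derivation:
Start at floor 7 moving down, LOOK stop order: [5, 4, 2, 1, 11, 12]
  7 → 5: |5-7| = 2, total = 2
  5 → 4: |4-5| = 1, total = 3
  4 → 2: |2-4| = 2, total = 5
  2 → 1: |1-2| = 1, total = 6
  1 → 11: |11-1| = 10, total = 16
  11 → 12: |12-11| = 1, total = 17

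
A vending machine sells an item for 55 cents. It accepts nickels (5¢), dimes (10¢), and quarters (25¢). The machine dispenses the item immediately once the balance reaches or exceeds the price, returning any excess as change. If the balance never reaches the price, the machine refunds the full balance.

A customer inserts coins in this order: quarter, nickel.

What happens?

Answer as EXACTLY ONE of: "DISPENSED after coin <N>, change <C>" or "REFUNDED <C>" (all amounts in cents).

Price: 55¢
Coin 1 (quarter, 25¢): balance = 25¢
Coin 2 (nickel, 5¢): balance = 30¢
All coins inserted, balance 30¢ < price 55¢ → REFUND 30¢

Answer: REFUNDED 30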